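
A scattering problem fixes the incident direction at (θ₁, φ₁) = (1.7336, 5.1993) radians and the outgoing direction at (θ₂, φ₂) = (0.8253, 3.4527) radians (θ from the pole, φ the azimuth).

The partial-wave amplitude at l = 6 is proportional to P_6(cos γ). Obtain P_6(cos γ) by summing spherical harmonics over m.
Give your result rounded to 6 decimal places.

-0.003963

Expand P_6 via completeness: Σ_{m} conj(Y_{6,m}) at Ω₁ times Y_{6,m} at Ω₂ —
  m=-6: Y*=(0.435239, -0.097386)  Y=(-0.022160, -0.072707)  product (-0.016726, -0.029487)
  m=-5: Y*=(-0.164849, -0.192944)  Y=(-0.003709, 0.243058)  product (0.047508, -0.039352)
  m=-4: Y*=(0.088510, -0.223644)  Y=(0.135402, -0.400039)  product (-0.077482, -0.065689)
  m=-3: Y*=(-0.273362, 0.030209)  Y=(-0.215050, 0.290363)  product (0.050015, -0.085871)
  m=-2: Y*=(-0.098032, -0.144228)  Y=(-0.042215, 0.030279)  product (0.008505, 0.003120)
  m=-1: Y*=(-0.130557, 0.246601)  Y=(0.355208, -0.114217)  product (-0.018209, 0.102506)
  m=+0: Y*=(-0.156043, -0.000000)  Y=(-0.055607, 0.000000)  product (0.008677, 0.000000)
  m=+1: Y*=(0.130557, 0.246601)  Y=(-0.355208, -0.114217)  product (-0.018209, -0.102506)
  m=+2: Y*=(-0.098032, 0.144228)  Y=(-0.042215, -0.030279)  product (0.008505, -0.003120)
  m=+3: Y*=(0.273362, 0.030209)  Y=(0.215050, 0.290363)  product (0.050015, 0.085871)
  m=+4: Y*=(0.088510, 0.223644)  Y=(0.135402, 0.400039)  product (-0.077482, 0.065689)
  m=+5: Y*=(0.164849, -0.192944)  Y=(0.003709, 0.243058)  product (0.047508, 0.039352)
  m=+6: Y*=(0.435239, 0.097386)  Y=(-0.022160, 0.072707)  product (-0.016726, 0.029487)
Accumulated sum (-0.004100, -0.000000); after 4π/(2l+1) scaling, (-0.003963, -0.000000) ⇒ P_6 = -0.003963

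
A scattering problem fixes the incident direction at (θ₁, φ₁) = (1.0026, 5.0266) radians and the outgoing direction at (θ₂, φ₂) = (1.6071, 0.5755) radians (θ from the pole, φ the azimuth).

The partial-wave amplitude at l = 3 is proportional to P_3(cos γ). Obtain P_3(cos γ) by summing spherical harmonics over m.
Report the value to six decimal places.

Term-by-term m-sum for l=3 (normalisation 4π/7 = 1.795196):
  [-3]  conj(Y_{3,-3})(Ω₁) = -0.20214 + 0.14682j ; Y_{3,-3}(Ω₂) = -0.06457 - 0.41136j ; Δ = 0.07345 + 0.07367j
  [-2]  conj(Y_{3,-2})(Ω₁) = -0.31606 - 0.22968j ; Y_{3,-2}(Ω₂) = -0.01510 + 0.03383j ; Δ = 0.01254 - 0.00722j
  [-1]  conj(Y_{3,-1})(Ω₁) = 0.03770 - 0.11602j ; Y_{3,-1}(Ω₂) = -0.26916 + 0.17462j ; Δ = 0.01011 + 0.03781j
  [+0]  conj(Y_{3,0})(Ω₁) = -0.31169 + 0.00000j ; Y_{3,0}(Ω₂) = 0.04054 + 0.00000j ; Δ = -0.01264 + 0.00000j
  [+1]  conj(Y_{3,1})(Ω₁) = -0.03770 - 0.11602j ; Y_{3,1}(Ω₂) = 0.26916 + 0.17462j ; Δ = 0.01011 - 0.03781j
  [+2]  conj(Y_{3,2})(Ω₁) = -0.31606 + 0.22968j ; Y_{3,2}(Ω₂) = -0.01510 - 0.03383j ; Δ = 0.01254 + 0.00722j
  [+3]  conj(Y_{3,3})(Ω₁) = 0.20214 + 0.14682j ; Y_{3,3}(Ω₂) = 0.06457 - 0.41136j ; Δ = 0.07345 - 0.07367j
Σ over m = 0.17956 + 0.00000j; ×(4π/7) → 0.32235 + 0.00000j. Real part: 0.322353

0.322353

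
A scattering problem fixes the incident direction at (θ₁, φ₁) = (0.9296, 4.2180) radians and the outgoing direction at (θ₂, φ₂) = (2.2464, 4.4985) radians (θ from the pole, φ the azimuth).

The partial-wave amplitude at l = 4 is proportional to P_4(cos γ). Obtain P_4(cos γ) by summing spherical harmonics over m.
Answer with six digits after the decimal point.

0.193632

Term-by-term m-sum for l=4 (normalisation 4π/9 = 1.396263):
  term(m=-4) = (0.012994, -0.026982)   from Y*(Ω₁)=(-0.072210, -0.167624), Y(Ω₂)=(0.107604, 0.123870)
  term(m=-3) = (-0.095495, 0.106859)   from Y*(Ω₁)=(0.383841, 0.033722), Y(Ω₂)=(-0.222612, 0.297952)
  term(m=-2) = (0.096867, -0.060866)   from Y*(Ω₁)=(-0.177679, 0.270006), Y(Ω₂)=(-0.322048, -0.146833)
  term(m=-1) = (-0.006541, 0.001884)   from Y*(Ω₁)=(0.053315, 0.098907), Y(Ω₂)=(-0.012859, 0.059198)
  term(m=+0) = (0.123028, 0.000000)   from Y*(Ω₁)=(-0.344143, -0.000000), Y(Ω₂)=(-0.357491, 0.000000)
  term(m=+1) = (-0.006541, -0.001884)   from Y*(Ω₁)=(-0.053315, 0.098907), Y(Ω₂)=(0.012859, 0.059198)
  term(m=+2) = (0.096867, 0.060866)   from Y*(Ω₁)=(-0.177679, -0.270006), Y(Ω₂)=(-0.322048, 0.146833)
  term(m=+3) = (-0.095495, -0.106859)   from Y*(Ω₁)=(-0.383841, 0.033722), Y(Ω₂)=(0.222612, 0.297952)
  term(m=+4) = (0.012994, 0.026982)   from Y*(Ω₁)=(-0.072210, 0.167624), Y(Ω₂)=(0.107604, -0.123870)
Accumulated sum (0.138678, 0.000000); after 4π/(2l+1) scaling, (0.193632, 0.000000) ⇒ P_4 = 0.193632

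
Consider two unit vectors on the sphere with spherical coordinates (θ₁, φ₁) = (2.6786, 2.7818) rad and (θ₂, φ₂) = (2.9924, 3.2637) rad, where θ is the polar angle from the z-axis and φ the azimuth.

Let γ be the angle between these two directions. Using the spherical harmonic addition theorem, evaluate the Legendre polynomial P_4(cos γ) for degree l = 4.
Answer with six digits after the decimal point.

Summing Y*_{l m}(θ₁,φ₁)·Y_{l m}(θ₂,φ₂) over m ∈ [−4, 4]; prefactor 4π/(2·4+1) = 1.396263:
  m=-4: Y*=+0.002311-0.017456i  Y=+0.000191-0.000101i  product -0.000001-0.000004i
  m=-3: Y*=+0.047081-0.087967i  Y=+0.003795-0.001456i  product +0.000051-0.000402i
  m=-2: Y*=+0.231039-0.202467i  Y=+0.041920-0.010446i  product +0.007570-0.010901i
  m=-1: Y*=+0.460703-0.173301i  Y=+0.265408-0.032570i  product +0.116630-0.061001i
  m=+0: Y*=+0.149541-0.000000i  Y=+0.754604+0.000000i  product +0.112844+0.000000i
  m=+1: Y*=-0.460703-0.173301i  Y=-0.265408-0.032570i  product +0.116630+0.061001i
  m=+2: Y*=+0.231039+0.202467i  Y=+0.041920+0.010446i  product +0.007570+0.010901i
  m=+3: Y*=-0.047081-0.087967i  Y=-0.003795-0.001456i  product +0.000051+0.000402i
  m=+4: Y*=+0.002311+0.017456i  Y=+0.000191+0.000101i  product -0.000001+0.000004i
Total Σ_m = +0.361343-0.000000i. Multiply by 1.396263: +0.504530-0.000000i. P_4(cos γ) = 0.504530

0.504530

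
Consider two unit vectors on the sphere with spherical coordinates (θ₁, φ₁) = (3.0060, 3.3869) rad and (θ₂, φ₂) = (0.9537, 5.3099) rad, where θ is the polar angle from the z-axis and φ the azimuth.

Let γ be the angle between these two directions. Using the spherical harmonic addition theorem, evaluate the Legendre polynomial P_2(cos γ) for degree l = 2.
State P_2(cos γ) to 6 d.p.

Expand P_2 via completeness: Σ_{m} conj(Y_{2,m}) at Ω₁ times Y_{2,m} at Ω₂ —
  term(m=-2) = (-0.001382, 0.001174)   from Y*(Ω₁)=(0.006226, 0.003326), Y(Ω₂)=(-0.094290, 0.239000)
  term(m=-1) = (0.013014, 0.035410)   from Y*(Ω₁)=(0.100375, 0.025129), Y(Ω₂)=(0.205117, 0.301427)
  term(m=+0) = (0.000885, 0.000000)   from Y*(Ω₁)=(0.613494, -0.000000), Y(Ω₂)=(0.001443, 0.000000)
  term(m=+1) = (0.013014, -0.035410)   from Y*(Ω₁)=(-0.100375, 0.025129), Y(Ω₂)=(-0.205117, 0.301427)
  term(m=+2) = (-0.001382, -0.001174)   from Y*(Ω₁)=(0.006226, -0.003326), Y(Ω₂)=(-0.094290, -0.239000)
Accumulated sum (0.024150, 0.000000); after 4π/(2l+1) scaling, (0.060695, 0.000000) ⇒ P_2 = 0.060695

0.060695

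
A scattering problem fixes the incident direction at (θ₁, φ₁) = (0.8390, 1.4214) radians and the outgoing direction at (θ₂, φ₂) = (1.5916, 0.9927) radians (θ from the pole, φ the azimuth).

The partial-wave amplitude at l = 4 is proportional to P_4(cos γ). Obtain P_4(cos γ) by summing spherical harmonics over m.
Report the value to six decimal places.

Expand P_4 via completeness: Σ_{m} conj(Y_{4,m}) at Ω₁ times Y_{4,m} at Ω₂ —
  [-4]  conj(Y_{4,-4})(Ω₁) = 0.11208 - 0.07628j ; Y_{4,-4}(Ω₂) = -0.29865 + 0.32604j ; Δ = -0.00860 + 0.05932j
  [-3]  conj(Y_{4,-3})(Ω₁) = -0.14925 - 0.31039j ; Y_{4,-3}(Ω₂) = 0.02567 + 0.00424j ; Δ = -0.00252 - 0.00860j
  [-2]  conj(Y_{4,-2})(Ω₁) = -0.37612 + 0.11585j ; Y_{4,-2}(Ω₂) = 0.13429 + 0.30512j ; Δ = -0.08586 - 0.09920j
  [-1]  conj(Y_{4,-1})(Ω₁) = 0.00439 + 0.02919j ; Y_{4,-1}(Ω₂) = 0.01611 - 0.02470j ; Δ = 0.00079 + 0.00036j
  [+0]  conj(Y_{4,0})(Ω₁) = -0.36150 + 0.00000j ; Y_{4,0}(Ω₂) = 0.31598 + 0.00000j ; Δ = -0.11423 + 0.00000j
  [+1]  conj(Y_{4,1})(Ω₁) = -0.00439 + 0.02919j ; Y_{4,1}(Ω₂) = -0.01611 - 0.02470j ; Δ = 0.00079 - 0.00036j
  [+2]  conj(Y_{4,2})(Ω₁) = -0.37612 - 0.11585j ; Y_{4,2}(Ω₂) = 0.13429 - 0.30512j ; Δ = -0.08586 + 0.09920j
  [+3]  conj(Y_{4,3})(Ω₁) = 0.14925 - 0.31039j ; Y_{4,3}(Ω₂) = -0.02567 + 0.00424j ; Δ = -0.00252 + 0.00860j
  [+4]  conj(Y_{4,4})(Ω₁) = 0.11208 + 0.07628j ; Y_{4,4}(Ω₂) = -0.29865 - 0.32604j ; Δ = -0.00860 - 0.05932j
Total Σ_m = -0.30660 + 0.00000j. Multiply by 1.396263: -0.42809 + 0.00000j. P_4(cos γ) = -0.428092

-0.428092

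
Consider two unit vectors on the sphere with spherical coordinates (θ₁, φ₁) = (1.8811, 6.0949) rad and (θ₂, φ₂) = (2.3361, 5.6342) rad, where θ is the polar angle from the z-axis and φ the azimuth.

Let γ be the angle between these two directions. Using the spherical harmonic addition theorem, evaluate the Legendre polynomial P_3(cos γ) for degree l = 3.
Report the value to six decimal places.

0.172303

Expand P_3 via completeness: Σ_{m} conj(Y_{3,m}) at Ω₁ times Y_{3,m} at Ω₂ —
  m=-3: Y*=+0.304295-0.192842i  Y=-0.057487+0.145548i  product +0.010575+0.055375i
  m=-2: Y*=-0.263138+0.104056i  Y=-0.099217-0.354597i  product +0.063006+0.082984i
  m=-1: Y*=-0.161375+0.030749i  Y=+0.259876+0.197143i  product -0.048000-0.023823i
  m=+0: Y*=+0.288724-0.000000i  Y=+0.155227+0.000000i  product +0.044818+0.000000i
  m=+1: Y*=+0.161375+0.030749i  Y=-0.259876+0.197143i  product -0.048000+0.023823i
  m=+2: Y*=-0.263138-0.104056i  Y=-0.099217+0.354597i  product +0.063006-0.082984i
  m=+3: Y*=-0.304295-0.192842i  Y=+0.057487+0.145548i  product +0.010575-0.055375i
Σ over m = +0.095980+0.000000i; ×(4π/7) → +0.172303+0.000000i. Real part: 0.172303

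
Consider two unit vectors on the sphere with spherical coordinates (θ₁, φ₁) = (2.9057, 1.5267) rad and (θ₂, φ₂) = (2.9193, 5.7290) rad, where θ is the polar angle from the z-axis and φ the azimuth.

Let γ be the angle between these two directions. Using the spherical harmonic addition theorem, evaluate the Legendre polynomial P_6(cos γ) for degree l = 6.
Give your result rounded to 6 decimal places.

-0.081789

Expand P_6 via completeness: Σ_{m} conj(Y_{6,m}) at Ω₁ times Y_{6,m} at Ω₂ —
  m=-6: (-0.000076, 0.000021) × (-0.000055, -0.000010) = (0.000000, -0.000000)  (running Σ = (0.000000, -0.000000))
  m=-5: (-0.000248, -0.001107) × (0.000792, -0.000308) = (-0.000001, -0.000001)  (running Σ = (-0.000001, -0.000001))
  m=-4: (0.009850, -0.001756) × (-0.004803, 0.006371) = (-0.000036, 0.000071)  (running Σ = (-0.000037, 0.000070))
  m=-3: (0.007891, 0.059300) × (0.004657, -0.050614) = (0.003038, -0.000123)  (running Σ = (0.003001, -0.000053))
  m=-2: (-0.238814, 0.021116) × (0.097071, 0.194737) = (-0.027294, -0.044456)  (running Σ = (-0.024293, -0.044509))
  m=-1: (-0.025306, -0.573510) × (-0.476716, -0.295029) = (-0.157138, 0.280867)  (running Σ = (-0.181431, 0.236358))
  m=0: (0.503074, -0.000000) × (0.553102, 0.000000) = (0.278251, 0.000000)  (running Σ = (0.096820, 0.236358))
  m=1: (0.025306, -0.573510) × (0.476716, -0.295029) = (-0.157138, -0.280867)  (running Σ = (-0.060318, -0.044509))
  m=2: (-0.238814, -0.021116) × (0.097071, -0.194737) = (-0.027294, 0.044456)  (running Σ = (-0.087612, -0.000053))
  m=3: (-0.007891, 0.059300) × (-0.004657, -0.050614) = (0.003038, 0.000123)  (running Σ = (-0.084574, 0.000070))
  m=4: (0.009850, 0.001756) × (-0.004803, -0.006371) = (-0.000036, -0.000071)  (running Σ = (-0.084610, -0.000001))
  m=5: (0.000248, -0.001107) × (-0.000792, -0.000308) = (-0.000001, 0.000001)  (running Σ = (-0.084611, -0.000000))
  m=6: (-0.000076, -0.000021) × (-0.000055, 0.000010) = (0.000000, 0.000000)  (running Σ = (-0.084611, -0.000000))
Total Σ_m = (-0.084611, -0.000000). Multiply by 0.966644: (-0.081789, -0.000000). P_6(cos γ) = -0.081789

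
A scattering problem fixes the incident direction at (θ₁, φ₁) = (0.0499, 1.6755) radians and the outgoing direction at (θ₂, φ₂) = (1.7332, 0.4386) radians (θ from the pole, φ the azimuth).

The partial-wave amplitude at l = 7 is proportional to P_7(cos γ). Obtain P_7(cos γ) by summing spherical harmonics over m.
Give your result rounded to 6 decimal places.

Summing Y*_{l m}(θ₁,φ₁)·Y_{l m}(θ₂,φ₂) over m ∈ [−7, 7]; prefactor 4π/(2·7+1) = 0.837758:
  m=-7: Y*=+0.000000-0.000000i  Y=-0.454599-0.032510i  product -0.000000+0.000000i
  m=-6: Y*=-0.000000-0.000000i  Y=+0.243852+0.136399i  product -0.000000-0.000000i
  m=-5: Y*=-0.000001+0.000001i  Y=+0.132126+0.184214i  product -0.000000+0.000000i
  m=-4: Y*=+0.000041+0.000018i  Y=-0.054655-0.294325i  product +0.000003-0.000013i
  m=-3: Y*=+0.000337-0.001037i  Y=+0.036802-0.141183i  product -0.000134-0.000086i
  m=-2: Y*=-0.018087-0.003844i  Y=-0.192499+0.231536i  product +0.004372-0.003448i
  m=-1: Y*=-0.020954+0.199397i  Y=-0.102792+0.048217i  product -0.007460-0.021507i
  m=+0: Y*=+1.054789-0.000000i  Y=+0.300652+0.000000i  product +0.317124+0.000000i
  m=+1: Y*=+0.020954+0.199397i  Y=+0.102792+0.048217i  product -0.007460+0.021507i
  m=+2: Y*=-0.018087+0.003844i  Y=-0.192499-0.231536i  product +0.004372+0.003448i
  m=+3: Y*=-0.000337-0.001037i  Y=-0.036802-0.141183i  product -0.000134+0.000086i
  m=+4: Y*=+0.000041-0.000018i  Y=-0.054655+0.294325i  product +0.000003+0.000013i
  m=+5: Y*=+0.000001+0.000001i  Y=-0.132126+0.184214i  product -0.000000-0.000000i
  m=+6: Y*=-0.000000+0.000000i  Y=+0.243852-0.136399i  product -0.000000+0.000000i
  m=+7: Y*=-0.000000-0.000000i  Y=+0.454599-0.032510i  product -0.000000-0.000000i
Accumulated sum +0.310685+0.000000i; after 4π/(2l+1) scaling, +0.260279+0.000000i ⇒ P_7 = 0.260279

0.260279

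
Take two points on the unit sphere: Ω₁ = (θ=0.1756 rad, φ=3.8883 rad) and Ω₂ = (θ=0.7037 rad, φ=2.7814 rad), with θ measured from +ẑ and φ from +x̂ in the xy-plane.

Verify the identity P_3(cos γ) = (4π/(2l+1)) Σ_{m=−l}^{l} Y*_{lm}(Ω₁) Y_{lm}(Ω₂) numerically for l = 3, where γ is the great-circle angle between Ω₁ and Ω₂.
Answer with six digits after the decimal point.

0.084318

Addition theorem: P_3(cos γ) = (4π/7) Σ_m Y*_{lm}(Ω₁) Y_{lm}(Ω₂), m = −3…3:
  m=-3: 0.00138 - 0.00174j × -0.05321 - 0.09971j = -0.00025 - 0.00004j  (running Σ = -0.00025 - 0.00004j)
  m=-2: 0.00237 + 0.03062j × 0.24518 + 0.21521j = -0.00601 + 0.00802j  (running Σ = -0.00625 + 0.00797j)
  m=-1: -0.15943 - 0.14754j × -0.37312 - 0.14053j = 0.03875 + 0.07745j  (running Σ = 0.03250 + 0.08543j)
  m=0: 0.67880 + 0.00000j × -0.02655 + 0.00000j = -0.01802 + 0.00000j  (running Σ = 0.01447 + 0.08543j)
  m=1: 0.15943 - 0.14754j × 0.37312 - 0.14053j = 0.03875 - 0.07745j  (running Σ = 0.05322 + 0.00797j)
  m=2: 0.00237 - 0.03062j × 0.24518 - 0.21521j = -0.00601 - 0.00802j  (running Σ = 0.04722 - 0.00004j)
  m=3: -0.00138 - 0.00174j × 0.05321 - 0.09971j = -0.00025 + 0.00004j  (running Σ = 0.04697 + 0.00000j)
Total Σ_m = 0.04697 + 0.00000j. Multiply by 1.795196: 0.08432 + 0.00000j. P_3(cos γ) = 0.084318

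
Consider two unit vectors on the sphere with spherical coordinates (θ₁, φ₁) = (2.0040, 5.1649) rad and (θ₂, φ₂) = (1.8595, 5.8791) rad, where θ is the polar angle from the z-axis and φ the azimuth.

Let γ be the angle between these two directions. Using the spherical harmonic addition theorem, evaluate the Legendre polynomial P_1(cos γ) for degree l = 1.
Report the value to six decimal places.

Expand P_1 via completeness: Σ_{m} conj(Y_{1,m}) at Ω₁ times Y_{1,m} at Ω₂ —
  [-1]  conj(Y_{1,-1})(Ω₁) = (0.137105, -0.282018) ; Y_{1,-1}(Ω₂) = (0.304522, 0.130219) ; Δ = (0.078475, -0.068027)
  [+0]  conj(Y_{1,0})(Ω₁) = (-0.205106, -0.000000) ; Y_{1,0}(Ω₂) = (-0.139110, 0.000000) ; Δ = (0.028532, 0.000000)
  [+1]  conj(Y_{1,1})(Ω₁) = (-0.137105, -0.282018) ; Y_{1,1}(Ω₂) = (-0.304522, 0.130219) ; Δ = (0.078475, 0.068027)
Σ over m = (0.185483, 0.000000); ×(4π/3) → (0.776950, 0.000000). Real part: 0.776950

0.776950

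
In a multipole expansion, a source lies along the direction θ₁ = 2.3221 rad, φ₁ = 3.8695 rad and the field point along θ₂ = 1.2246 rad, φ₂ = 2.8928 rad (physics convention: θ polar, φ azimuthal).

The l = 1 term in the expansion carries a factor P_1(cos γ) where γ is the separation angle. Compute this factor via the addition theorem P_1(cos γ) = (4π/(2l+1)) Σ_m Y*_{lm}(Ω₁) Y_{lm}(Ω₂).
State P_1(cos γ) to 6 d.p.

0.153184

Term-by-term m-sum for l=1 (normalisation 4π/3 = 4.188790):
  m=-1: Y*=(-0.188499, -0.167982)  Y=(-0.314990, -0.080025)  product (0.045932, 0.067997)
  m=+0: Y*=(-0.333516, -0.000000)  Y=(0.165794, 0.000000)  product (-0.055295, -0.000000)
  m=+1: Y*=(0.188499, -0.167982)  Y=(0.314990, -0.080025)  product (0.045932, -0.067997)
Σ over m = (0.036570, 0.000000); ×(4π/3) → (0.153184, 0.000000). Real part: 0.153184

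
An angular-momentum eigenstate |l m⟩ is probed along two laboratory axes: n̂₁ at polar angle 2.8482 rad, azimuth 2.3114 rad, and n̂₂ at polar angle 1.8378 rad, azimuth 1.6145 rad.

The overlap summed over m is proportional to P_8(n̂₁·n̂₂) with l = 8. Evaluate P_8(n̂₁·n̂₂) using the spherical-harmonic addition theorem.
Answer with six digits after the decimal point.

Term-by-term m-sum for l=8 (normalisation 4π/17 = 0.739198):
  [-8]  conj(Y_{8,-8})(Ω₁) = (0.000024, -0.000009) ; Y_{8,-8}(Ω₂) = (0.362844, -0.132296) ; Δ = (0.000007, -0.000006)
  [-7]  conj(Y_{8,-7})(Ω₁) = (0.000297, 0.000152) ; Y_{8,-7}(Ω₂) = (-0.127267, -0.402947) ; Δ = (0.000023, -0.000139)
  [-6]  conj(Y_{8,-6})(Ω₁) = (0.000745, 0.002706) ; Y_{8,-6}(Ω₂) = (-0.012939, 0.003473) ; Δ = (-0.000019, -0.000032)
  [-5]  conj(Y_{8,-5})(Ω₁) = (-0.009009, 0.014324) ; Y_{8,-5}(Ω₂) = (-0.075950, -0.342018) ; Δ = (0.005583, 0.001993)
  [-4]  conj(Y_{8,-4})(Ω₁) = (-0.073946, 0.013393) ; Y_{8,-4}(Ω₂) = (-0.142727, 0.025208) ; Δ = (0.010217, -0.003776)
  [-3]  conj(Y_{8,-3})(Ω₁) = (-0.191829, -0.146137) ; Y_{8,-3}(Ω₂) = (-0.037287, -0.282764) ; Δ = (-0.034169, 0.059691)
  [-2]  conj(Y_{8,-2})(Ω₁) = (-0.046334, -0.515797) ; Y_{8,-2}(Ω₂) = (-0.195062, 0.017093) ; Δ = (0.017855, 0.099821)
  [-1]  conj(Y_{8,-1})(Ω₁) = (0.394973, -0.432043) ; Y_{8,-1}(Ω₂) = (-0.010981, -0.251097) ; Δ = (-0.112822, -0.094432)
  [+0]  conj(Y_{8,0})(Ω₁) = (-0.053930, -0.000000) ; Y_{8,0}(Ω₂) = (-0.209275, 0.000000) ; Δ = (0.011286, 0.000000)
  [+1]  conj(Y_{8,1})(Ω₁) = (-0.394973, -0.432043) ; Y_{8,1}(Ω₂) = (0.010981, -0.251097) ; Δ = (-0.112822, 0.094432)
  [+2]  conj(Y_{8,2})(Ω₁) = (-0.046334, 0.515797) ; Y_{8,2}(Ω₂) = (-0.195062, -0.017093) ; Δ = (0.017855, -0.099821)
  [+3]  conj(Y_{8,3})(Ω₁) = (0.191829, -0.146137) ; Y_{8,3}(Ω₂) = (0.037287, -0.282764) ; Δ = (-0.034169, -0.059691)
  [+4]  conj(Y_{8,4})(Ω₁) = (-0.073946, -0.013393) ; Y_{8,4}(Ω₂) = (-0.142727, -0.025208) ; Δ = (0.010217, 0.003776)
  [+5]  conj(Y_{8,5})(Ω₁) = (0.009009, 0.014324) ; Y_{8,5}(Ω₂) = (0.075950, -0.342018) ; Δ = (0.005583, -0.001993)
  [+6]  conj(Y_{8,6})(Ω₁) = (0.000745, -0.002706) ; Y_{8,6}(Ω₂) = (-0.012939, -0.003473) ; Δ = (-0.000019, 0.000032)
  [+7]  conj(Y_{8,7})(Ω₁) = (-0.000297, 0.000152) ; Y_{8,7}(Ω₂) = (0.127267, -0.402947) ; Δ = (0.000023, 0.000139)
  [+8]  conj(Y_{8,8})(Ω₁) = (0.000024, 0.000009) ; Y_{8,8}(Ω₂) = (0.362844, 0.132296) ; Δ = (0.000007, 0.000006)
Σ over m = (-0.215364, 0.000000); ×(4π/17) → (-0.159196, 0.000000). Real part: -0.159196

-0.159196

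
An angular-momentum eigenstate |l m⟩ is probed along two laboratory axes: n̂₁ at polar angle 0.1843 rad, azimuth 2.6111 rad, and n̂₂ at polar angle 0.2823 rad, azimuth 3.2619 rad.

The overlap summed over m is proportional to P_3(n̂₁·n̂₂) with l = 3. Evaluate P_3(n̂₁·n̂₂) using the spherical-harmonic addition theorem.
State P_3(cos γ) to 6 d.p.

0.910335

Term-by-term m-sum for l=3 (normalisation 4π/7 = 1.795196):
  term(m=-3) = -0.000009-0.000021i   from Y*(Ω₁)=+0.000053+0.002567i, Y(Ω₂)=-0.008438+0.003185i
  term(m=-2) = +0.000683-0.002477i   from Y*(Ω₁)=+0.016466-0.029450i, Y(Ω₂)=+0.073971-0.018150i
  term(m=-1) = +0.058716-0.044711i   from Y*(Ω₁)=-0.195763+0.114831i, Y(Ω₂)=-0.322827+0.039027i
  term(m=+0) = +0.388313+0.000000i   from Y*(Ω₁)=+0.672111-0.000000i, Y(Ω₂)=+0.577751+0.000000i
  term(m=+1) = +0.058716+0.044711i   from Y*(Ω₁)=+0.195763+0.114831i, Y(Ω₂)=+0.322827+0.039027i
  term(m=+2) = +0.000683+0.002477i   from Y*(Ω₁)=+0.016466+0.029450i, Y(Ω₂)=+0.073971+0.018150i
  term(m=+3) = -0.000009+0.000021i   from Y*(Ω₁)=-0.000053+0.002567i, Y(Ω₂)=+0.008438+0.003185i
Accumulated sum +0.507095-0.000000i; after 4π/(2l+1) scaling, +0.910335-0.000000i ⇒ P_3 = 0.910335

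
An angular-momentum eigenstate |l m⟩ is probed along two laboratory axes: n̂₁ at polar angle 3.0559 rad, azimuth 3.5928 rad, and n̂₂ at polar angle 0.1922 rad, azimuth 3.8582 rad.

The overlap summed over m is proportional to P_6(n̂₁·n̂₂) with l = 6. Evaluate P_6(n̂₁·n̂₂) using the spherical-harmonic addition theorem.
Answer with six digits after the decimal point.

0.345394

Addition theorem: P_6(cos γ) = (4π/13) Σ_m Y*_{lm}(Ω₁) Y_{lm}(Ω₂), m = −6…6:
  [-6]  conj(Y_{6,-6})(Ω₁) = -0.00000 + 0.00000j ; Y_{6,-6}(Ω₂) = -0.00001 + 0.00002j ; Δ = -0.00000 - 0.00000j
  [-5]  conj(Y_{6,-5})(Ω₁) = -0.00000 + 0.00001j ; Y_{6,-5}(Ω₂) = 0.00038 - 0.00018j ; Δ = -0.00000 + 0.00000j
  [-4]  conj(Y_{6,-4})(Ω₁) = -0.00004 + 0.00018j ; Y_{6,-4}(Ω₂) = -0.00439 - 0.00124j ; Δ = 0.00000 - 0.00000j
  [-3]  conj(Y_{6,-3})(Ω₁) = 0.00069 + 0.00315j ; Y_{6,-3}(Ω₂) = 0.01853 + 0.02834j ; Δ = -0.00008 + 0.00008j
  [-2]  conj(Y_{6,-2})(Ω₁) = 0.02314 + 0.02930j ; Y_{6,-2}(Ω₂) = 0.02329 - 0.16825j ; Δ = 0.00547 - 0.00321j
  [-1]  conj(Y_{6,-1})(Ω₁) = 0.24464 + 0.11854j ; Y_{6,-1}(Ω₂) = -0.39202 + 0.34148j ; Δ = -0.13638 + 0.03707j
  [+0]  conj(Y_{6,0})(Ω₁) = 0.94016 + 0.00000j ; Y_{6,0}(Ω₂) = 0.65871 + 0.00000j ; Δ = 0.61929 + 0.00000j
  [+1]  conj(Y_{6,1})(Ω₁) = -0.24464 + 0.11854j ; Y_{6,1}(Ω₂) = 0.39202 + 0.34148j ; Δ = -0.13638 - 0.03707j
  [+2]  conj(Y_{6,2})(Ω₁) = 0.02314 - 0.02930j ; Y_{6,2}(Ω₂) = 0.02329 + 0.16825j ; Δ = 0.00547 + 0.00321j
  [+3]  conj(Y_{6,3})(Ω₁) = -0.00069 + 0.00315j ; Y_{6,3}(Ω₂) = -0.01853 + 0.02834j ; Δ = -0.00008 - 0.00008j
  [+4]  conj(Y_{6,4})(Ω₁) = -0.00004 - 0.00018j ; Y_{6,4}(Ω₂) = -0.00439 + 0.00124j ; Δ = 0.00000 + 0.00000j
  [+5]  conj(Y_{6,5})(Ω₁) = 0.00000 + 0.00001j ; Y_{6,5}(Ω₂) = -0.00038 - 0.00018j ; Δ = -0.00000 - 0.00000j
  [+6]  conj(Y_{6,6})(Ω₁) = -0.00000 - 0.00000j ; Y_{6,6}(Ω₂) = -0.00001 - 0.00002j ; Δ = -0.00000 + 0.00000j
Σ over m = 0.35731 - 0.00000j; ×(4π/13) → 0.34539 - 0.00000j. Real part: 0.345394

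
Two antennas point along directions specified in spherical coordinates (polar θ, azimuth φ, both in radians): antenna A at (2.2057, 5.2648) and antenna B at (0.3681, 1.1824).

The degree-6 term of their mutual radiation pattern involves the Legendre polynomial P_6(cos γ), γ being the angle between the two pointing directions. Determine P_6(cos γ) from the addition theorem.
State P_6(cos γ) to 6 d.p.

-0.202784

Expand P_6 via completeness: Σ_{m} conj(Y_{6,m}) at Ω₁ times Y_{6,m} at Ω₂ —
  term(m=-6) = +0.000111-0.000082i   from Y*(Ω₁)=+0.129626+0.022635i, Y(Ω₂)=+0.000722-0.000761i
  term(m=-5) = -0.000026-0.003163i   from Y*(Ω₁)=-0.124407-0.311894i, Y(Ω₂)=+0.008779+0.003417i
  term(m=-4) = -0.017941-0.012852i   from Y*(Ω₁)=-0.256510+0.345350i, Y(Ω₂)=+0.000883+0.051293i
  term(m=-3) = -0.030996+0.010243i   from Y*(Ω₁)=+0.174655+0.015134i, Y(Ω₂)=-0.171103+0.073475i
  term(m=-2) = +0.035144-0.109405i   from Y*(Ω₁)=+0.118419+0.235466i, Y(Ω₂)=-0.310930-0.305624i
  term(m=-1) = -0.091685-0.125751i   from Y*(Ω₁)=+0.151707-0.246108i, Y(Ω₂)=+0.203854-0.498200i
  term(m=+0) = +0.001005+0.000000i   from Y*(Ω₁)=+0.191489-0.000000i, Y(Ω₂)=+0.005246+0.000000i
  term(m=+1) = -0.091685+0.125751i   from Y*(Ω₁)=-0.151707-0.246108i, Y(Ω₂)=-0.203854-0.498200i
  term(m=+2) = +0.035144+0.109405i   from Y*(Ω₁)=+0.118419-0.235466i, Y(Ω₂)=-0.310930+0.305624i
  term(m=+3) = -0.030996-0.010243i   from Y*(Ω₁)=-0.174655+0.015134i, Y(Ω₂)=+0.171103+0.073475i
  term(m=+4) = -0.017941+0.012852i   from Y*(Ω₁)=-0.256510-0.345350i, Y(Ω₂)=+0.000883-0.051293i
  term(m=+5) = -0.000026+0.003163i   from Y*(Ω₁)=+0.124407-0.311894i, Y(Ω₂)=-0.008779+0.003417i
  term(m=+6) = +0.000111+0.000082i   from Y*(Ω₁)=+0.129626-0.022635i, Y(Ω₂)=+0.000722+0.000761i
Accumulated sum -0.209781-0.000000i; after 4π/(2l+1) scaling, -0.202784-0.000000i ⇒ P_6 = -0.202784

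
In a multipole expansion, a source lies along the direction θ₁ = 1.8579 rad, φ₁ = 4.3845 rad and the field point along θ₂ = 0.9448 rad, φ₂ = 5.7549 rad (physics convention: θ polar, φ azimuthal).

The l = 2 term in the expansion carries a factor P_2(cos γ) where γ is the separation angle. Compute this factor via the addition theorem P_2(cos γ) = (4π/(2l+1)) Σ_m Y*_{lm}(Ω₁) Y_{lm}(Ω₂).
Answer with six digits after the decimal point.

-0.499812

Term-by-term m-sum for l=2 (normalisation 4π/5 = 2.513274):
  m=-2: Y*=-0.28160 + 0.21665j  Y=0.12477 + 0.22087j  product -0.08299 - 0.03516j
  m=-1: Y*=0.06757 + 0.19863j  Y=0.31680 + 0.18489j  product -0.01532 + 0.07542j
  m=+0: Y*=-0.23952 + 0.00000j  Y=0.00942 + 0.00000j  product -0.00226 + 0.00000j
  m=+1: Y*=-0.06757 + 0.19863j  Y=-0.31680 + 0.18489j  product -0.01532 - 0.07542j
  m=+2: Y*=-0.28160 - 0.21665j  Y=0.12477 - 0.22087j  product -0.08299 + 0.03516j
Σ over m = -0.19887 + 0.00000j; ×(4π/5) → -0.49981 + 0.00000j. Real part: -0.499812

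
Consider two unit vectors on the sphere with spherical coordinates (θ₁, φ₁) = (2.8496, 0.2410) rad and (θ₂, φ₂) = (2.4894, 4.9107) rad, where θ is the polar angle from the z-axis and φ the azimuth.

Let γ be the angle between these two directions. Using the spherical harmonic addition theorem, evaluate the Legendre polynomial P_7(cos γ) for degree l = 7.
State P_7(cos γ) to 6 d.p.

-0.049180

Addition theorem: P_7(cos γ) = (4π/15) Σ_m Y*_{lm}(Ω₁) Y_{lm}(Ω₂), m = −7…7:
  term(m=-7) = +0.000000-0.000001i   from Y*(Ω₁)=-0.000009+0.000081i, Y(Ω₂)=-0.014917-0.002755i
  term(m=-6) = -0.000073-0.000019i   from Y*(Ω₁)=-0.000127-0.001012i, Y(Ω₂)=+0.027633-0.068997i
  term(m=-5) = -0.000366+0.001687i   from Y*(Ω₁)=+0.002834+0.007398i, Y(Ω₂)=+0.182369+0.119284i
  term(m=-4) = +0.017500+0.003018i   from Y*(Ω₁)=-0.024554-0.035372i, Y(Ω₂)=-0.289330+0.293907i
  term(m=-3) = +0.009607-0.074603i   from Y*(Ω₁)=+0.124171+0.109567i, Y(Ω₂)=-0.254568-0.376178i
  term(m=-2) = -0.050129-0.004290i   from Y*(Ω₁)=-0.378427-0.197976i, Y(Ω₂)=+0.108658-0.045508i
  term(m=-1) = +0.009253-0.216631i   from Y*(Ω₁)=+0.596317+0.146561i, Y(Ω₂)=-0.069566-0.346183i
  term(m=+0) = -0.030290-0.000000i   from Y*(Ω₁)=-0.126599-0.000000i, Y(Ω₂)=+0.239256+0.000000i
  term(m=+1) = +0.009253+0.216631i   from Y*(Ω₁)=-0.596317+0.146561i, Y(Ω₂)=+0.069566-0.346183i
  term(m=+2) = -0.050129+0.004290i   from Y*(Ω₁)=-0.378427+0.197976i, Y(Ω₂)=+0.108658+0.045508i
  term(m=+3) = +0.009607+0.074603i   from Y*(Ω₁)=-0.124171+0.109567i, Y(Ω₂)=+0.254568-0.376178i
  term(m=+4) = +0.017500-0.003018i   from Y*(Ω₁)=-0.024554+0.035372i, Y(Ω₂)=-0.289330-0.293907i
  term(m=+5) = -0.000366-0.001687i   from Y*(Ω₁)=-0.002834+0.007398i, Y(Ω₂)=-0.182369+0.119284i
  term(m=+6) = -0.000073+0.000019i   from Y*(Ω₁)=-0.000127+0.001012i, Y(Ω₂)=+0.027633+0.068997i
  term(m=+7) = +0.000000+0.000001i   from Y*(Ω₁)=+0.000009+0.000081i, Y(Ω₂)=+0.014917-0.002755i
Accumulated sum -0.058704-0.000000i; after 4π/(2l+1) scaling, -0.049180-0.000000i ⇒ P_7 = -0.049180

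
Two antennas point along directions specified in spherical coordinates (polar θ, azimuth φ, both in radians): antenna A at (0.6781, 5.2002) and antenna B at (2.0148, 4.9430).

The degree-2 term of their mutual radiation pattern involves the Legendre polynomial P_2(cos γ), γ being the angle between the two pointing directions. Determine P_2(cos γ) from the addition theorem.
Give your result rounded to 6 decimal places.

Addition theorem: P_2(cos γ) = (4π/5) Σ_m Y*_{lm}(Ω₁) Y_{lm}(Ω₂), m = −2…2:
  m=-2: Y*=-0.085224-0.125870i  Y=-0.282084+0.140188i  product +0.041686+0.023559i
  m=-1: Y*=+0.176891-0.333393i  Y=-0.068498-0.291744i  product -0.109382-0.028770i
  m=+0: Y*=+0.258441-0.000000i  Y=-0.140803+0.000000i  product -0.036389+0.000000i
  m=+1: Y*=-0.176891-0.333393i  Y=+0.068498-0.291744i  product -0.109382+0.028770i
  m=+2: Y*=-0.085224+0.125870i  Y=-0.282084-0.140188i  product +0.041686-0.023559i
Accumulated sum -0.171782+0.000000i; after 4π/(2l+1) scaling, -0.431735+0.000000i ⇒ P_2 = -0.431735

-0.431735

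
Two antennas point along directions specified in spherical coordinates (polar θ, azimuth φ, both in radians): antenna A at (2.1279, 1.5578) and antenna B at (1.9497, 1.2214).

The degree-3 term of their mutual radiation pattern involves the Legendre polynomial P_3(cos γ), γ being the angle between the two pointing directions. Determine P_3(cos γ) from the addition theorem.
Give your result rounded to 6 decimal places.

0.666272

Summing Y*_{l m}(θ₁,φ₁)·Y_{l m}(θ₂,φ₂) over m ∈ [−3, 3]; prefactor 4π/(2·3+1) = 1.795196:
  term(m=-3) = (0.045461, 0.072254)   from Y*(Ω₁)=(-0.009945, -0.254941), Y(Ω₂)=(-0.289931, 0.167009)
  term(m=-2) = (0.099348, 0.079163)   from Y*(Ω₁)=(0.389164, -0.010118), Y(Ω₂)=(0.249829, 0.209913)
  term(m=-1) = (-0.009768, -0.003416)   from Y*(Ω₁)=(0.001418, 0.109106), Y(Ω₂)=(-0.032467, 0.089110)
  term(m=+0) = (0.101061, 0.000000)   from Y*(Ω₁)=(0.316134, -0.000000), Y(Ω₂)=(0.319679, 0.000000)
  term(m=+1) = (-0.009768, 0.003416)   from Y*(Ω₁)=(-0.001418, 0.109106), Y(Ω₂)=(0.032467, 0.089110)
  term(m=+2) = (0.099348, -0.079163)   from Y*(Ω₁)=(0.389164, 0.010118), Y(Ω₂)=(0.249829, -0.209913)
  term(m=+3) = (0.045461, -0.072254)   from Y*(Ω₁)=(0.009945, -0.254941), Y(Ω₂)=(0.289931, 0.167009)
Σ over m = (0.371142, 0.000000); ×(4π/7) → (0.666272, 0.000000). Real part: 0.666272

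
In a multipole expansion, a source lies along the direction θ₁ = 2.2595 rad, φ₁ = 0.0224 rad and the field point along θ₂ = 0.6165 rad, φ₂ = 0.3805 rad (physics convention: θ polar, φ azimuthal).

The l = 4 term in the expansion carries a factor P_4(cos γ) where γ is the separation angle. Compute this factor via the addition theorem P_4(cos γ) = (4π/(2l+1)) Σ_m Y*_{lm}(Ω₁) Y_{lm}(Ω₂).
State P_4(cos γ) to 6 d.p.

Expand P_4 via completeness: Σ_{m} conj(Y_{4,m}) at Ω₁ times Y_{4,m} at Ω₂ —
  m=-4: 0.15661 + 0.01407j × 0.00241 - 0.04940j = 0.00107 - 0.00770j  (running Σ = 0.00107 - 0.00770j)
  m=-3: -0.36528 - 0.02458j × 0.08216 - 0.17948j = -0.03442 + 0.06354j  (running Σ = -0.03335 + 0.05584j)
  m=-2: 0.36402 + 0.01632j × 0.29639 - 0.28226j = 0.11250 - 0.09791j  (running Σ = 0.07915 - 0.04208j)
  m=-1: 0.04007 + 0.00090j × 0.34396 - 0.13758j = 0.01391 - 0.00520j  (running Σ = 0.09305 - 0.04728j)
  m=0: -0.36044 + 0.00000j × -0.15449 + 0.00000j = 0.05569 + 0.00000j  (running Σ = 0.14874 - 0.04728j)
  m=1: -0.04007 + 0.00090j × -0.34396 - 0.13758j = 0.01391 + 0.00520j  (running Σ = 0.16264 - 0.04208j)
  m=2: 0.36402 - 0.01632j × 0.29639 + 0.28226j = 0.11250 + 0.09791j  (running Σ = 0.27514 + 0.05584j)
  m=3: 0.36528 - 0.02458j × -0.08216 - 0.17948j = -0.03442 - 0.06354j  (running Σ = 0.24072 - 0.00770j)
  m=4: 0.15661 - 0.01407j × 0.00241 + 0.04940j = 0.00107 + 0.00770j  (running Σ = 0.24179 + 0.00000j)
Total Σ_m = 0.24179 + 0.00000j. Multiply by 1.396263: 0.33760 + 0.00000j. P_4(cos γ) = 0.337601

0.337601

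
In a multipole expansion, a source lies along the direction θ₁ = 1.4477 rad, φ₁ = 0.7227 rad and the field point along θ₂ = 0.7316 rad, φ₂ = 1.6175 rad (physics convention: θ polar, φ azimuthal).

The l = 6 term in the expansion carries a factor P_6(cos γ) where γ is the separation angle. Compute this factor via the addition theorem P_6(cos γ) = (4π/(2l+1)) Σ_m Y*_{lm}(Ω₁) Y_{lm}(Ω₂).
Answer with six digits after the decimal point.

Addition theorem: P_6(cos γ) = (4π/13) Σ_m Y*_{lm}(Ω₁) Y_{lm}(Ω₂), m = −6…6:
  term(m=-6) = 0.01210 + 0.01570j   from Y*(Ω₁)=-0.16957 - 0.42929j, Y(Ω₂)=-0.04127 + 0.01188j
  term(m=-5) = -0.00774 + 0.03185j   from Y*(Ω₁)=-0.17620 - 0.08993j, Y(Ω₂)=-0.03834 - 0.16121j
  term(m=-4) = 0.09460 - 0.04426j   from Y*(Ω₁)=0.27967 - 0.07165j, Y(Ω₂)=0.35548 - 0.06719j
  term(m=-3) = 0.08880 + 0.04369j   from Y*(Ω₁)=0.12462 - 0.18321j, Y(Ω₂)=0.06238 + 0.44228j
  term(m=-2) = -0.00857 - 0.03855j   from Y*(Ω₁)=0.02953 + 0.23428j, Y(Ω₂)=-0.16652 + 0.01560j
  term(m=-1) = -0.04377 + 0.05457j   from Y*(Ω₁)=0.17152 + 0.15125j, Y(Ω₂)=0.01428 + 0.30559j
  term(m=+0) = 0.05950 + 0.00000j   from Y*(Ω₁)=-0.22172 + 0.00000j, Y(Ω₂)=-0.26837 + 0.00000j
  term(m=+1) = -0.04377 - 0.05457j   from Y*(Ω₁)=-0.17152 + 0.15125j, Y(Ω₂)=-0.01428 + 0.30559j
  term(m=+2) = -0.00857 + 0.03855j   from Y*(Ω₁)=0.02953 - 0.23428j, Y(Ω₂)=-0.16652 - 0.01560j
  term(m=+3) = 0.08880 - 0.04369j   from Y*(Ω₁)=-0.12462 - 0.18321j, Y(Ω₂)=-0.06238 + 0.44228j
  term(m=+4) = 0.09460 + 0.04426j   from Y*(Ω₁)=0.27967 + 0.07165j, Y(Ω₂)=0.35548 + 0.06719j
  term(m=+5) = -0.00774 - 0.03185j   from Y*(Ω₁)=0.17620 - 0.08993j, Y(Ω₂)=0.03834 - 0.16121j
  term(m=+6) = 0.01210 - 0.01570j   from Y*(Ω₁)=-0.16957 + 0.42929j, Y(Ω₂)=-0.04127 - 0.01188j
Σ over m = 0.33034 - 0.00000j; ×(4π/13) → 0.31932 - 0.00000j. Real part: 0.319324

0.319324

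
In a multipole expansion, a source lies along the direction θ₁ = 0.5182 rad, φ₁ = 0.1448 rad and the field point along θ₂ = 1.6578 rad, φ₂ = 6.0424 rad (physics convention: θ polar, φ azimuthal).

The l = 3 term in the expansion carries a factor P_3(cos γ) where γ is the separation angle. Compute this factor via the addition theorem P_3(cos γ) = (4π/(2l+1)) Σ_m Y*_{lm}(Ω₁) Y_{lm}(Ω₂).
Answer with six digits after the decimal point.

Term-by-term m-sum for l=3 (normalisation 4π/7 = 1.795196):
  m=-3: Y*=(0.045992, 0.021338)  Y=(0.309484, 0.272731)  product (0.008414, 0.019147)
  m=-2: Y*=(0.208745, 0.062201)  Y=(-0.078110, -0.040821)  product (-0.013766, -0.013380)
  m=-1: Y*=(0.439295, 0.064058)  Y=(-0.300865, -0.073877)  product (-0.127436, -0.051727)
  m=+0: Y*=(0.250692, -0.000000)  Y=(0.096056, 0.000000)  product (0.024080, 0.000000)
  m=+1: Y*=(-0.439295, 0.064058)  Y=(0.300865, -0.073877)  product (-0.127436, 0.051727)
  m=+2: Y*=(0.208745, -0.062201)  Y=(-0.078110, 0.040821)  product (-0.013766, 0.013380)
  m=+3: Y*=(-0.045992, 0.021338)  Y=(-0.309484, 0.272731)  product (0.008414, -0.019147)
Total Σ_m = (-0.241496, -0.000000). Multiply by 1.795196: (-0.433532, -0.000000). P_3(cos γ) = -0.433532

-0.433532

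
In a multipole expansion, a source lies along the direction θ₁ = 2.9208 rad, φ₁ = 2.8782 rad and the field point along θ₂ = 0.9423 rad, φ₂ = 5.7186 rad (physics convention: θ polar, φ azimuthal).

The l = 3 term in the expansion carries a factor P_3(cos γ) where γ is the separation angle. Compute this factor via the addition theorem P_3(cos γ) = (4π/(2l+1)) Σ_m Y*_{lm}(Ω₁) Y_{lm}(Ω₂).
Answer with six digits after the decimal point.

0.089502

Summing Y*_{l m}(θ₁,φ₁)·Y_{l m}(θ₂,φ₂) over m ∈ [−3, 3]; prefactor 4π/(2·3+1) = 1.795196:
  term(m=-3) = -0.00060 - 0.00076j   from Y*(Ω₁)=-0.00308 + 0.00311j, Y(Ω₂)=-0.02709 + 0.21917j
  term(m=-2) = -0.01549 - 0.01065j   from Y*(Ω₁)=-0.04134 + 0.02405j, Y(Ω₂)=0.16804 + 0.35544j
  term(m=-1) = -0.04839 - 0.01503j   from Y*(Ω₁)=-0.25696 + 0.06929j, Y(Ω₂)=0.16085 + 0.10187j
  term(m=+0) = 0.17882 + 0.00000j   from Y*(Ω₁)=-0.64091 + 0.00000j, Y(Ω₂)=-0.27901 + 0.00000j
  term(m=+1) = -0.04839 + 0.01503j   from Y*(Ω₁)=0.25696 + 0.06929j, Y(Ω₂)=-0.16085 + 0.10187j
  term(m=+2) = -0.01549 + 0.01065j   from Y*(Ω₁)=-0.04134 - 0.02405j, Y(Ω₂)=0.16804 - 0.35544j
  term(m=+3) = -0.00060 + 0.00076j   from Y*(Ω₁)=0.00308 + 0.00311j, Y(Ω₂)=0.02709 + 0.21917j
Σ over m = 0.04986 + 0.00000j; ×(4π/7) → 0.08950 + 0.00000j. Real part: 0.089502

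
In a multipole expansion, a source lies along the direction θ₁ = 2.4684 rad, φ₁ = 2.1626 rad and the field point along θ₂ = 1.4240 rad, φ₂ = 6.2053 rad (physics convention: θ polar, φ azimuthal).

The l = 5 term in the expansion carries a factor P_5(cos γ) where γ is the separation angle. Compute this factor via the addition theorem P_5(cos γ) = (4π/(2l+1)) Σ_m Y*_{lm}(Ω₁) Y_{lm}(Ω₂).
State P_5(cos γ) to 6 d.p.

Summing Y*_{l m}(θ₁,φ₁)·Y_{l m}(θ₂,φ₂) over m ∈ [−5, 5]; prefactor 4π/(2·5+1) = 1.142397:
  m=-5: -0.00794 - 0.04300j × 0.40678 + 0.16694j = 0.00395 - 0.01882j  (running Σ = 0.00395 - 0.01882j)
  m=-4: 0.12396 - 0.12126j × 0.19570 + 0.06302j = 0.03190 - 0.01592j  (running Σ = 0.03585 - 0.03474j)
  m=-3: 0.36955 + 0.07669j × -0.26307 - 0.06261j = -0.09242 - 0.04331j  (running Σ = -0.05657 - 0.07805j)
  m=-2: 0.16216 + 0.39768j × -0.22427 - 0.03522j = -0.02236 - 0.09490j  (running Σ = -0.07893 - 0.17295j)
  m=-1: -0.03218 + 0.04787j × 0.22430 + 0.01751j = -0.00806 + 0.01017j  (running Σ = -0.08698 - 0.16277j)
  m=0: 0.38850 + 0.00000j × 0.23147 + 0.00000j = 0.08993 + 0.00000j  (running Σ = 0.00294 - 0.16277j)
  m=1: 0.03218 + 0.04787j × -0.22430 + 0.01751j = -0.00806 - 0.01017j  (running Σ = -0.00511 - 0.17295j)
  m=2: 0.16216 - 0.39768j × -0.22427 + 0.03522j = -0.02236 + 0.09490j  (running Σ = -0.02748 - 0.07805j)
  m=3: -0.36955 + 0.07669j × 0.26307 - 0.06261j = -0.09242 + 0.04331j  (running Σ = -0.11989 - 0.03474j)
  m=4: 0.12396 + 0.12126j × 0.19570 - 0.06302j = 0.03190 + 0.01592j  (running Σ = -0.08799 - 0.01882j)
  m=5: 0.00794 - 0.04300j × -0.40678 + 0.16694j = 0.00395 + 0.01882j  (running Σ = -0.08404 - 0.00000j)
Accumulated sum -0.08404 - 0.00000j; after 4π/(2l+1) scaling, -0.09601 - 0.00000j ⇒ P_5 = -0.096008

-0.096008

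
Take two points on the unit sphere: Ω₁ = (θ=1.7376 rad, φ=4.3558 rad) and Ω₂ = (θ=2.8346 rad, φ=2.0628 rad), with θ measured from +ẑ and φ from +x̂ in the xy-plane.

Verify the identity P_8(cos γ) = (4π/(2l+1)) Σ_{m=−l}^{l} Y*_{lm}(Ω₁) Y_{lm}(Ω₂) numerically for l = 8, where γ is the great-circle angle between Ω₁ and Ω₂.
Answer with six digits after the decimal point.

0.258800

Summing Y*_{l m}(θ₁,φ₁)·Y_{l m}(θ₂,φ₂) over m ∈ [−8, 8]; prefactor 4π/(2·8+1) = 0.739198:
  [-8]  conj(Y_{8,-8})(Ω₁) = -0.44180 - 0.13130j ; Y_{8,-8}(Ω₂) = -0.00003 + 0.00003j ; Δ = 0.00001 - 0.00001j
  [-7]  conj(Y_{8,-7})(Ω₁) = -0.18673 + 0.24796j ; Y_{8,-7}(Ω₂) = 0.00013 + 0.00043j ; Δ = -0.00013 - 0.00005j
  [-6]  conj(Y_{8,-6})(Ω₁) = -0.10934 - 0.17105j ; Y_{8,-6}(Ω₂) = 0.00356 + 0.00068j ; Δ = -0.00027 - 0.00068j
  [-5]  conj(Y_{8,-5})(Ω₁) = -0.31833 + 0.06856j ; Y_{8,-5}(Ω₂) = 0.01308 - 0.01613j ; Δ = -0.00306 + 0.00603j
  [-4]  conj(Y_{8,-4})(Ω₁) = 0.01532 - 0.10531j ; Y_{8,-4}(Ω₂) = -0.03388 - 0.08076j ; Δ = -0.00902 + 0.00233j
  [-3]  conj(Y_{8,-3})(Ω₁) = -0.28212 - 0.15450j ; Y_{8,-3}(Ω₂) = -0.26481 - 0.02518j ; Δ = 0.07082 + 0.04801j
  [-2]  conj(Y_{8,-2})(Ω₁) = 0.04649 - 0.04022j ; Y_{8,-2}(Ω₂) = -0.29689 + 0.44650j ; Δ = 0.00415 + 0.03270j
  [-1]  conj(Y_{8,-1})(Ω₁) = -0.11075 - 0.29731j ; Y_{8,-1}(Ω₂) = 0.25998 + 0.48507j ; Δ = 0.11543 - 0.13102j
  [+0]  conj(Y_{8,0})(Ω₁) = 0.04802 + 0.00000j ; Y_{8,0}(Ω₂) = -0.11951 + 0.00000j ; Δ = -0.00574 + 0.00000j
  [+1]  conj(Y_{8,1})(Ω₁) = 0.11075 - 0.29731j ; Y_{8,1}(Ω₂) = -0.25998 + 0.48507j ; Δ = 0.11543 + 0.13102j
  [+2]  conj(Y_{8,2})(Ω₁) = 0.04649 + 0.04022j ; Y_{8,2}(Ω₂) = -0.29689 - 0.44650j ; Δ = 0.00415 - 0.03270j
  [+3]  conj(Y_{8,3})(Ω₁) = 0.28212 - 0.15450j ; Y_{8,3}(Ω₂) = 0.26481 - 0.02518j ; Δ = 0.07082 - 0.04801j
  [+4]  conj(Y_{8,4})(Ω₁) = 0.01532 + 0.10531j ; Y_{8,4}(Ω₂) = -0.03388 + 0.08076j ; Δ = -0.00902 - 0.00233j
  [+5]  conj(Y_{8,5})(Ω₁) = 0.31833 + 0.06856j ; Y_{8,5}(Ω₂) = -0.01308 - 0.01613j ; Δ = -0.00306 - 0.00603j
  [+6]  conj(Y_{8,6})(Ω₁) = -0.10934 + 0.17105j ; Y_{8,6}(Ω₂) = 0.00356 - 0.00068j ; Δ = -0.00027 + 0.00068j
  [+7]  conj(Y_{8,7})(Ω₁) = 0.18673 + 0.24796j ; Y_{8,7}(Ω₂) = -0.00013 + 0.00043j ; Δ = -0.00013 + 0.00005j
  [+8]  conj(Y_{8,8})(Ω₁) = -0.44180 + 0.13130j ; Y_{8,8}(Ω₂) = -0.00003 - 0.00003j ; Δ = 0.00001 + 0.00001j
Σ over m = 0.35011 - 0.00000j; ×(4π/17) → 0.25880 - 0.00000j. Real part: 0.258800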